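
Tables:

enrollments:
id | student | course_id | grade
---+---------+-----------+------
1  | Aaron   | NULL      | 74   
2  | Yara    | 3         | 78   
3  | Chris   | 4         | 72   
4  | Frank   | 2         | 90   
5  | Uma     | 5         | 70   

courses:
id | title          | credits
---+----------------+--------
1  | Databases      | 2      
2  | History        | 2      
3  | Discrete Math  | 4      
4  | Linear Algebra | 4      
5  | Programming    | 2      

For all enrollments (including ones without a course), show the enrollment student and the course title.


LEFT JOIN keeps every row from enrollments (the left table); where course_id has no match in courses, the course columns become NULL. Walk through each enrollment:
  - enrollment 1 (Aaron): course_id=NULL, no match -> kept with NULL
  - enrollment 2 (Yara): course_id=3 -> matches Discrete Math
  - enrollment 3 (Chris): course_id=4 -> matches Linear Algebra
  - enrollment 4 (Frank): course_id=2 -> matches History
  - enrollment 5 (Uma): course_id=5 -> matches Programming
All 5 rows appear; 1 has NULL course.

SQL:
SELECT a.student, b.title AS course
FROM enrollments a
LEFT JOIN courses b ON a.course_id = b.id

Result:
student | course        
--------+---------------
Aaron   | NULL          
Yara    | Discrete Math 
Chris   | Linear Algebra
Frank   | History       
Uma     | Programming   


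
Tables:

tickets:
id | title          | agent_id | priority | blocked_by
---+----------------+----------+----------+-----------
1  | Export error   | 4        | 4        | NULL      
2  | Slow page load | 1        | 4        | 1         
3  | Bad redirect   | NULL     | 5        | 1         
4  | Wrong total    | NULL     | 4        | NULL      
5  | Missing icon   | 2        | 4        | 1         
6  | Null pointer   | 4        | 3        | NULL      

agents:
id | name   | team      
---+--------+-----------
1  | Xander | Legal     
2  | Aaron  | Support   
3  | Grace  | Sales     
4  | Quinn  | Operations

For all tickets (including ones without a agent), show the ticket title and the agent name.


LEFT JOIN keeps every row from tickets (the left table); where agent_id has no match in agents, the agent columns become NULL. Walk through each ticket:
  - ticket 1 (Export error): agent_id=4 -> matches Quinn
  - ticket 2 (Slow page load): agent_id=1 -> matches Xander
  - ticket 3 (Bad redirect): agent_id=NULL, no match -> kept with NULL
  - ticket 4 (Wrong total): agent_id=NULL, no match -> kept with NULL
  - ticket 5 (Missing icon): agent_id=2 -> matches Aaron
  - ticket 6 (Null pointer): agent_id=4 -> matches Quinn
All 6 rows appear; 2 have NULL agent.

SQL:
SELECT a.title, b.name AS agent
FROM tickets a
LEFT JOIN agents b ON a.agent_id = b.id

Result:
title          | agent 
---------------+-------
Export error   | Quinn 
Slow page load | Xander
Bad redirect   | NULL  
Wrong total    | NULL  
Missing icon   | Aaron 
Null pointer   | Quinn 


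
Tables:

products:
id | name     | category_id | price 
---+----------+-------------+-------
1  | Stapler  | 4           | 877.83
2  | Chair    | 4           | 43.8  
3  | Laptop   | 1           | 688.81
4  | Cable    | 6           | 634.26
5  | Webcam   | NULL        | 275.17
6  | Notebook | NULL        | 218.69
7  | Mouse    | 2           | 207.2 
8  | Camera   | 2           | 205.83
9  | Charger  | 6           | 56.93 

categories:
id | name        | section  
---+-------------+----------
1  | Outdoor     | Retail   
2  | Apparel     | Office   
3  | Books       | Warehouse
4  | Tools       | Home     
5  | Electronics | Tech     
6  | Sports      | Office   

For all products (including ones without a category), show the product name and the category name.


LEFT JOIN keeps every row from products (the left table); where category_id has no match in categories, the category columns become NULL. Walk through each product:
  - product 1 (Stapler): category_id=4 -> matches Tools
  - product 2 (Chair): category_id=4 -> matches Tools
  - product 3 (Laptop): category_id=1 -> matches Outdoor
  - product 4 (Cable): category_id=6 -> matches Sports
  - product 5 (Webcam): category_id=NULL, no match -> kept with NULL
  - product 6 (Notebook): category_id=NULL, no match -> kept with NULL
  - product 7 (Mouse): category_id=2 -> matches Apparel
  - product 8 (Camera): category_id=2 -> matches Apparel
  - product 9 (Charger): category_id=6 -> matches Sports
All 9 rows appear; 2 have NULL category.

SQL:
SELECT a.name, b.name AS category
FROM products a
LEFT JOIN categories b ON a.category_id = b.id

Result:
name     | category
---------+---------
Stapler  | Tools   
Chair    | Tools   
Laptop   | Outdoor 
Cable    | Sports  
Webcam   | NULL    
Notebook | NULL    
Mouse    | Apparel 
Camera   | Apparel 
Charger  | Sports  


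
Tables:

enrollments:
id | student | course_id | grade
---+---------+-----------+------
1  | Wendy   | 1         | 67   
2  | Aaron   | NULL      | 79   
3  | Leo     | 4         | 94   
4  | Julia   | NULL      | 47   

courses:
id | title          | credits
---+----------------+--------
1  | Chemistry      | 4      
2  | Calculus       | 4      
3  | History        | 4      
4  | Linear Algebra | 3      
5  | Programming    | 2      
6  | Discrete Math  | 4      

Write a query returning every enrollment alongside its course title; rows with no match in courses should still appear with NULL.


LEFT JOIN keeps every row from enrollments (the left table); where course_id has no match in courses, the course columns become NULL. Walk through each enrollment:
  - enrollment 1 (Wendy): course_id=1 -> matches Chemistry
  - enrollment 2 (Aaron): course_id=NULL, no match -> kept with NULL
  - enrollment 3 (Leo): course_id=4 -> matches Linear Algebra
  - enrollment 4 (Julia): course_id=NULL, no match -> kept with NULL
All 4 rows appear; 2 have NULL course.

SQL:
SELECT a.student, b.title AS course
FROM enrollments a
LEFT JOIN courses b ON a.course_id = b.id

Result:
student | course        
--------+---------------
Wendy   | Chemistry     
Aaron   | NULL          
Leo     | Linear Algebra
Julia   | NULL          


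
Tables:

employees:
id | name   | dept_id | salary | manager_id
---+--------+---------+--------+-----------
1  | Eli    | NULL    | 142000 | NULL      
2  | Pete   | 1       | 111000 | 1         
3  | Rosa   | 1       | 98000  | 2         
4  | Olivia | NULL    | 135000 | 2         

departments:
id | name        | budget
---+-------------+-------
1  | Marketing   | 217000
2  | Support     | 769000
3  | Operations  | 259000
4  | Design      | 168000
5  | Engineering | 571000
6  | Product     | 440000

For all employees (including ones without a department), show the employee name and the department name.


LEFT JOIN keeps every row from employees (the left table); where dept_id has no match in departments, the department columns become NULL. Walk through each employee:
  - employee 1 (Eli): dept_id=NULL, no match -> kept with NULL
  - employee 2 (Pete): dept_id=1 -> matches Marketing
  - employee 3 (Rosa): dept_id=1 -> matches Marketing
  - employee 4 (Olivia): dept_id=NULL, no match -> kept with NULL
All 4 rows appear; 2 have NULL department.

SQL:
SELECT a.name, b.name AS department
FROM employees a
LEFT JOIN departments b ON a.dept_id = b.id

Result:
name   | department
-------+-----------
Eli    | NULL      
Pete   | Marketing 
Rosa   | Marketing 
Olivia | NULL      


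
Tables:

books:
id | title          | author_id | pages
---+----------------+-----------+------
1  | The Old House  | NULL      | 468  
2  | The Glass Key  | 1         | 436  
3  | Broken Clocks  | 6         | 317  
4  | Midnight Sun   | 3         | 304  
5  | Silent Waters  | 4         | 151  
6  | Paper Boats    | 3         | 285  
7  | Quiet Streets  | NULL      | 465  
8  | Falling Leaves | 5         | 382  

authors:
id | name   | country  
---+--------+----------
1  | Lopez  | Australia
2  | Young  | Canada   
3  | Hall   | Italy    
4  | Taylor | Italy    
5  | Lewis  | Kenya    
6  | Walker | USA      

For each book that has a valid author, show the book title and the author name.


INNER JOIN keeps only books rows whose author_id matches an id in authors. Walk through each book:
  - book 1 (The Old House): author_id=NULL, no match -> dropped
  - book 2 (The Glass Key): author_id=1 -> matches Lopez
  - book 3 (Broken Clocks): author_id=6 -> matches Walker
  - book 4 (Midnight Sun): author_id=3 -> matches Hall
  - book 5 (Silent Waters): author_id=4 -> matches Taylor
  - book 6 (Paper Boats): author_id=3 -> matches Hall
  - book 7 (Quiet Streets): author_id=NULL, no match -> dropped
  - book 8 (Falling Leaves): author_id=5 -> matches Lewis
So 2 of 8 rows are dropped.

SQL:
SELECT a.title, b.name AS author
FROM books a
INNER JOIN authors b ON a.author_id = b.id

Result:
title          | author
---------------+-------
The Glass Key  | Lopez 
Broken Clocks  | Walker
Midnight Sun   | Hall  
Silent Waters  | Taylor
Paper Boats    | Hall  
Falling Leaves | Lewis 


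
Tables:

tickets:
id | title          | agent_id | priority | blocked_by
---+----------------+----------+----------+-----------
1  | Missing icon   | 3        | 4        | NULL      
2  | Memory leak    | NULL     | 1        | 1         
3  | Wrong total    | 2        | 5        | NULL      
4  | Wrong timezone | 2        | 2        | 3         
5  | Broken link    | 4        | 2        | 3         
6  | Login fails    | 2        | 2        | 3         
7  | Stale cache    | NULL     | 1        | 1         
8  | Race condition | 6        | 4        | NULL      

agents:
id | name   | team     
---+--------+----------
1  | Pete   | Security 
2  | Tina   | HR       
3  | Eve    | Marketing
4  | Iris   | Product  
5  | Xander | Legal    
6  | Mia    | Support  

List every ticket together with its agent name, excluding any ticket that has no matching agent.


INNER JOIN keeps only tickets rows whose agent_id matches an id in agents. Walk through each ticket:
  - ticket 1 (Missing icon): agent_id=3 -> matches Eve
  - ticket 2 (Memory leak): agent_id=NULL, no match -> dropped
  - ticket 3 (Wrong total): agent_id=2 -> matches Tina
  - ticket 4 (Wrong timezone): agent_id=2 -> matches Tina
  - ticket 5 (Broken link): agent_id=4 -> matches Iris
  - ticket 6 (Login fails): agent_id=2 -> matches Tina
  - ticket 7 (Stale cache): agent_id=NULL, no match -> dropped
  - ticket 8 (Race condition): agent_id=6 -> matches Mia
So 2 of 8 rows are dropped.

SQL:
SELECT a.title, b.name AS agent
FROM tickets a
INNER JOIN agents b ON a.agent_id = b.id

Result:
title          | agent
---------------+------
Missing icon   | Eve  
Wrong total    | Tina 
Wrong timezone | Tina 
Broken link    | Iris 
Login fails    | Tina 
Race condition | Mia  


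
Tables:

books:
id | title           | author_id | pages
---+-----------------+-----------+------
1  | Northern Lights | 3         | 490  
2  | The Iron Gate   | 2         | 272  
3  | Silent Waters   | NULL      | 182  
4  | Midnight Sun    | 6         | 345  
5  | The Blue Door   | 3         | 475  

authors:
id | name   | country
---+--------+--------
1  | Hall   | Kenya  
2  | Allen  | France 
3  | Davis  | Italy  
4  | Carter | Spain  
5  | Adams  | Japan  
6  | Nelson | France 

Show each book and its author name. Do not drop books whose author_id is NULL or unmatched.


LEFT JOIN keeps every row from books (the left table); where author_id has no match in authors, the author columns become NULL. Walk through each book:
  - book 1 (Northern Lights): author_id=3 -> matches Davis
  - book 2 (The Iron Gate): author_id=2 -> matches Allen
  - book 3 (Silent Waters): author_id=NULL, no match -> kept with NULL
  - book 4 (Midnight Sun): author_id=6 -> matches Nelson
  - book 5 (The Blue Door): author_id=3 -> matches Davis
All 5 rows appear; 1 has NULL author.

SQL:
SELECT a.title, b.name AS author
FROM books a
LEFT JOIN authors b ON a.author_id = b.id

Result:
title           | author
----------------+-------
Northern Lights | Davis 
The Iron Gate   | Allen 
Silent Waters   | NULL  
Midnight Sun    | Nelson
The Blue Door   | Davis 


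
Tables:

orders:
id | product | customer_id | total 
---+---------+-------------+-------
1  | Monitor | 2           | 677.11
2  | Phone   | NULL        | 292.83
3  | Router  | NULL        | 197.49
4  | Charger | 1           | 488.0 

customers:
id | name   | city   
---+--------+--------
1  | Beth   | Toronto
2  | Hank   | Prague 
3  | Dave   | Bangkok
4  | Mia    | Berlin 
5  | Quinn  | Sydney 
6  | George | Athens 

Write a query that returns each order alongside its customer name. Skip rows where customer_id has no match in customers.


INNER JOIN keeps only orders rows whose customer_id matches an id in customers. Walk through each order:
  - order 1 (Monitor): customer_id=2 -> matches Hank
  - order 2 (Phone): customer_id=NULL, no match -> dropped
  - order 3 (Router): customer_id=NULL, no match -> dropped
  - order 4 (Charger): customer_id=1 -> matches Beth
So 2 of 4 rows are dropped.

SQL:
SELECT a.product, b.name AS customer
FROM orders a
INNER JOIN customers b ON a.customer_id = b.id

Result:
product | customer
--------+---------
Monitor | Hank    
Charger | Beth    


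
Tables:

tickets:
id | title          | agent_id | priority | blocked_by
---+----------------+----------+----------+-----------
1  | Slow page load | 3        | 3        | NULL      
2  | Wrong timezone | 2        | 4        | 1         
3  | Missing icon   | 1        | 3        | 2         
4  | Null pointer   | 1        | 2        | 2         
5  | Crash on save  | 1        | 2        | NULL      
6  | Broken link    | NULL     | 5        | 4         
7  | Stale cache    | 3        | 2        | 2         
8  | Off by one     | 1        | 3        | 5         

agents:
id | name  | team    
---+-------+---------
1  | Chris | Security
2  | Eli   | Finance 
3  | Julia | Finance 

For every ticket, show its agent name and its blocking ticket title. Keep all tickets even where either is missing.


Two LEFT JOINs from the same base table tickets: one to agents via agent_id, one to tickets itself via blocked_by. Both are LEFT so every ticket is preserved.
Match against agents:
  - ticket 1 (Slow page load): agent_id=3 -> matches Julia
  - ticket 2 (Wrong timezone): agent_id=2 -> matches Eli
  - ticket 3 (Missing icon): agent_id=1 -> matches Chris
  - ticket 4 (Null pointer): agent_id=1 -> matches Chris
  - ticket 5 (Crash on save): agent_id=1 -> matches Chris
  - ticket 6 (Broken link): agent_id=NULL, no match -> kept with NULL
  - ticket 7 (Stale cache): agent_id=3 -> matches Julia
  - ticket 8 (Off by one): agent_id=1 -> matches Chris
Match against tickets (self):
  - ticket 1 (Slow page load): blocked_by=NULL -> NULL
  - ticket 2 (Wrong timezone): blocked_by=1 -> Slow page load
  - ticket 3 (Missing icon): blocked_by=2 -> Wrong timezone
  - ticket 4 (Null pointer): blocked_by=2 -> Wrong timezone
  - ticket 5 (Crash on save): blocked_by=NULL -> NULL
  - ticket 6 (Broken link): blocked_by=4 -> Null pointer
  - ticket 7 (Stale cache): blocked_by=2 -> Wrong timezone
  - ticket 8 (Off by one): blocked_by=5 -> Crash on save

SQL:
SELECT a.title, b.name AS agent, c.title AS blocked_by
FROM tickets a
LEFT JOIN agents b ON a.agent_id = b.id
LEFT JOIN tickets c ON a.blocked_by = c.id

Result:
title          | agent | blocked_by    
---------------+-------+---------------
Slow page load | Julia | NULL          
Wrong timezone | Eli   | Slow page load
Missing icon   | Chris | Wrong timezone
Null pointer   | Chris | Wrong timezone
Crash on save  | Chris | NULL          
Broken link    | NULL  | Null pointer  
Stale cache    | Julia | Wrong timezone
Off by one     | Chris | Crash on save 


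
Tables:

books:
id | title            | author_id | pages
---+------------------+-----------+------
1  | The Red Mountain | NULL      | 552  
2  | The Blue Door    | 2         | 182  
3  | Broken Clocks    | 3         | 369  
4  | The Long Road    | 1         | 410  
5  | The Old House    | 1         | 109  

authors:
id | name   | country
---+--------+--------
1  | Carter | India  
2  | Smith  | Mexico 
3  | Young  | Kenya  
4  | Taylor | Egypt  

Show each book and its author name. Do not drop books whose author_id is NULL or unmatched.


LEFT JOIN keeps every row from books (the left table); where author_id has no match in authors, the author columns become NULL. Walk through each book:
  - book 1 (The Red Mountain): author_id=NULL, no match -> kept with NULL
  - book 2 (The Blue Door): author_id=2 -> matches Smith
  - book 3 (Broken Clocks): author_id=3 -> matches Young
  - book 4 (The Long Road): author_id=1 -> matches Carter
  - book 5 (The Old House): author_id=1 -> matches Carter
All 5 rows appear; 1 has NULL author.

SQL:
SELECT a.title, b.name AS author
FROM books a
LEFT JOIN authors b ON a.author_id = b.id

Result:
title            | author
-----------------+-------
The Red Mountain | NULL  
The Blue Door    | Smith 
Broken Clocks    | Young 
The Long Road    | Carter
The Old House    | Carter


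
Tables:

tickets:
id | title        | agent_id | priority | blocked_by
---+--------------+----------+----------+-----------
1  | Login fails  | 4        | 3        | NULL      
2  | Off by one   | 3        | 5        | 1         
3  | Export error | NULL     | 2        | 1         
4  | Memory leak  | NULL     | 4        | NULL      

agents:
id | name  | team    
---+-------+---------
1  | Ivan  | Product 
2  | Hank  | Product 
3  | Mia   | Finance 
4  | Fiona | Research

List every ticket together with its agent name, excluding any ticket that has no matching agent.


INNER JOIN keeps only tickets rows whose agent_id matches an id in agents. Walk through each ticket:
  - ticket 1 (Login fails): agent_id=4 -> matches Fiona
  - ticket 2 (Off by one): agent_id=3 -> matches Mia
  - ticket 3 (Export error): agent_id=NULL, no match -> dropped
  - ticket 4 (Memory leak): agent_id=NULL, no match -> dropped
So 2 of 4 rows are dropped.

SQL:
SELECT a.title, b.name AS agent
FROM tickets a
INNER JOIN agents b ON a.agent_id = b.id

Result:
title       | agent
------------+------
Login fails | Fiona
Off by one  | Mia  


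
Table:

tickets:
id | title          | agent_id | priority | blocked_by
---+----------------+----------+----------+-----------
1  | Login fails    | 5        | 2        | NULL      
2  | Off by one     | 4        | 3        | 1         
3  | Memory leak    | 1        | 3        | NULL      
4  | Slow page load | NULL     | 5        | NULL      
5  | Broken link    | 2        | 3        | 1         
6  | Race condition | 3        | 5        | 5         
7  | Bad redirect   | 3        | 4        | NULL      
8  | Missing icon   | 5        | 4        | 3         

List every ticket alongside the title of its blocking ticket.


This is a self-join: tickets is joined to a second copy of itself, matching each row's blocked_by to another row's id. Use LEFT JOIN so rows with blocked_by=NULL are kept.
  - ticket 1 (Login fails): blocked_by=NULL -> NULL
  - ticket 2 (Off by one): blocked_by=1 -> Login fails
  - ticket 3 (Memory leak): blocked_by=NULL -> NULL
  - ticket 4 (Slow page load): blocked_by=NULL -> NULL
  - ticket 5 (Broken link): blocked_by=1 -> Login fails
  - ticket 6 (Race condition): blocked_by=5 -> Broken link
  - ticket 7 (Bad redirect): blocked_by=NULL -> NULL
  - ticket 8 (Missing icon): blocked_by=3 -> Memory leak

SQL:
SELECT a.title AS item, b.title AS blocked_by
FROM tickets a
LEFT JOIN tickets b ON a.blocked_by = b.id

Result:
item           | blocked_by 
---------------+------------
Login fails    | NULL       
Off by one     | Login fails
Memory leak    | NULL       
Slow page load | NULL       
Broken link    | Login fails
Race condition | Broken link
Bad redirect   | NULL       
Missing icon   | Memory leak


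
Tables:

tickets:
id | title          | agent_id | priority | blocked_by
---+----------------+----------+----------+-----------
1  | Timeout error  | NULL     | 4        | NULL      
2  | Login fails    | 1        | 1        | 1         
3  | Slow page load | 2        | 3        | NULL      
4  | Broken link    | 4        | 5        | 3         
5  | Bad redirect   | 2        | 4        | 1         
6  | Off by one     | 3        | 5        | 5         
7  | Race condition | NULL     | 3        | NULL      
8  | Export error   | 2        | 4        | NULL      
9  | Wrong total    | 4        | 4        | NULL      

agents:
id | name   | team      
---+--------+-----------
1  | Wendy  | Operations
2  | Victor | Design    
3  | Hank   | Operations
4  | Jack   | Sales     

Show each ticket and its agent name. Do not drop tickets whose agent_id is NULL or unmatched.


LEFT JOIN keeps every row from tickets (the left table); where agent_id has no match in agents, the agent columns become NULL. Walk through each ticket:
  - ticket 1 (Timeout error): agent_id=NULL, no match -> kept with NULL
  - ticket 2 (Login fails): agent_id=1 -> matches Wendy
  - ticket 3 (Slow page load): agent_id=2 -> matches Victor
  - ticket 4 (Broken link): agent_id=4 -> matches Jack
  - ticket 5 (Bad redirect): agent_id=2 -> matches Victor
  - ticket 6 (Off by one): agent_id=3 -> matches Hank
  - ticket 7 (Race condition): agent_id=NULL, no match -> kept with NULL
  - ticket 8 (Export error): agent_id=2 -> matches Victor
  - ticket 9 (Wrong total): agent_id=4 -> matches Jack
All 9 rows appear; 2 have NULL agent.

SQL:
SELECT a.title, b.name AS agent
FROM tickets a
LEFT JOIN agents b ON a.agent_id = b.id

Result:
title          | agent 
---------------+-------
Timeout error  | NULL  
Login fails    | Wendy 
Slow page load | Victor
Broken link    | Jack  
Bad redirect   | Victor
Off by one     | Hank  
Race condition | NULL  
Export error   | Victor
Wrong total    | Jack  


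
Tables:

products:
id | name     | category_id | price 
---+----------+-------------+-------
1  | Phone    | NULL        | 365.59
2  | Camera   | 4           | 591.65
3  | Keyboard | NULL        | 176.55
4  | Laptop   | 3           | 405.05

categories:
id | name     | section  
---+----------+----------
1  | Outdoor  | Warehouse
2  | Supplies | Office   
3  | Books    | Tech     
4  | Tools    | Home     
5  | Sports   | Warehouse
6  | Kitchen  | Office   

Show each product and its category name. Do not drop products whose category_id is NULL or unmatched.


LEFT JOIN keeps every row from products (the left table); where category_id has no match in categories, the category columns become NULL. Walk through each product:
  - product 1 (Phone): category_id=NULL, no match -> kept with NULL
  - product 2 (Camera): category_id=4 -> matches Tools
  - product 3 (Keyboard): category_id=NULL, no match -> kept with NULL
  - product 4 (Laptop): category_id=3 -> matches Books
All 4 rows appear; 2 have NULL category.

SQL:
SELECT a.name, b.name AS category
FROM products a
LEFT JOIN categories b ON a.category_id = b.id

Result:
name     | category
---------+---------
Phone    | NULL    
Camera   | Tools   
Keyboard | NULL    
Laptop   | Books   


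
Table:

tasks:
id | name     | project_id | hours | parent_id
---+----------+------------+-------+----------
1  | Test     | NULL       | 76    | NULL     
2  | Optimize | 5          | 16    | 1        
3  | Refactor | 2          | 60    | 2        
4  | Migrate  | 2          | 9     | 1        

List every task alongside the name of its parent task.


This is a self-join: tasks is joined to a second copy of itself, matching each row's parent_id to another row's id. Use LEFT JOIN so rows with parent_id=NULL are kept.
  - task 1 (Test): parent_id=NULL -> NULL
  - task 2 (Optimize): parent_id=1 -> Test
  - task 3 (Refactor): parent_id=2 -> Optimize
  - task 4 (Migrate): parent_id=1 -> Test

SQL:
SELECT a.name AS item, b.name AS parent
FROM tasks a
LEFT JOIN tasks b ON a.parent_id = b.id

Result:
item     | parent  
---------+---------
Test     | NULL    
Optimize | Test    
Refactor | Optimize
Migrate  | Test    


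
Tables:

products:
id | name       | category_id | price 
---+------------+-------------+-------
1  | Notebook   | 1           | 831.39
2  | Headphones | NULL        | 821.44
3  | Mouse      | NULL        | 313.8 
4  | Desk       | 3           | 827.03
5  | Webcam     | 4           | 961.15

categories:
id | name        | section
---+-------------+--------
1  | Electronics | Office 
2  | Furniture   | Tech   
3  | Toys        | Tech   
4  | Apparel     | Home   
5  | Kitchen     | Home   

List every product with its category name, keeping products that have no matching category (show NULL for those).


LEFT JOIN keeps every row from products (the left table); where category_id has no match in categories, the category columns become NULL. Walk through each product:
  - product 1 (Notebook): category_id=1 -> matches Electronics
  - product 2 (Headphones): category_id=NULL, no match -> kept with NULL
  - product 3 (Mouse): category_id=NULL, no match -> kept with NULL
  - product 4 (Desk): category_id=3 -> matches Toys
  - product 5 (Webcam): category_id=4 -> matches Apparel
All 5 rows appear; 2 have NULL category.

SQL:
SELECT a.name, b.name AS category
FROM products a
LEFT JOIN categories b ON a.category_id = b.id

Result:
name       | category   
-----------+------------
Notebook   | Electronics
Headphones | NULL       
Mouse      | NULL       
Desk       | Toys       
Webcam     | Apparel    


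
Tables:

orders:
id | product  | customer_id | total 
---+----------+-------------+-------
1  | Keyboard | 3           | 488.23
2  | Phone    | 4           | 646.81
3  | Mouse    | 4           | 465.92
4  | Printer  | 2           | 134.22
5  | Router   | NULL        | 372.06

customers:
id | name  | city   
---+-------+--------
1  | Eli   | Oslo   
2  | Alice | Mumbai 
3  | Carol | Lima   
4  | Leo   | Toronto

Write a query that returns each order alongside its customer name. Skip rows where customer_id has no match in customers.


INNER JOIN keeps only orders rows whose customer_id matches an id in customers. Walk through each order:
  - order 1 (Keyboard): customer_id=3 -> matches Carol
  - order 2 (Phone): customer_id=4 -> matches Leo
  - order 3 (Mouse): customer_id=4 -> matches Leo
  - order 4 (Printer): customer_id=2 -> matches Alice
  - order 5 (Router): customer_id=NULL, no match -> dropped
So 1 of 5 rows is dropped.

SQL:
SELECT a.product, b.name AS customer
FROM orders a
INNER JOIN customers b ON a.customer_id = b.id

Result:
product  | customer
---------+---------
Keyboard | Carol   
Phone    | Leo     
Mouse    | Leo     
Printer  | Alice   


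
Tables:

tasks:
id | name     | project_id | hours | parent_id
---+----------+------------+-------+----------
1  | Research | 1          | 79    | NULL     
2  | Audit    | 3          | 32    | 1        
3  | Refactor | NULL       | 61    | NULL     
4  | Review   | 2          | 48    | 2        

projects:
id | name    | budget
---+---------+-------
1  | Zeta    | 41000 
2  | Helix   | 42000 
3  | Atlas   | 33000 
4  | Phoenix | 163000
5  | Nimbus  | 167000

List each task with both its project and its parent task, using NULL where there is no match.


Two LEFT JOINs from the same base table tasks: one to projects via project_id, one to tasks itself via parent_id. Both are LEFT so every task is preserved.
Match against projects:
  - task 1 (Research): project_id=1 -> matches Zeta
  - task 2 (Audit): project_id=3 -> matches Atlas
  - task 3 (Refactor): project_id=NULL, no match -> kept with NULL
  - task 4 (Review): project_id=2 -> matches Helix
Match against tasks (self):
  - task 1 (Research): parent_id=NULL -> NULL
  - task 2 (Audit): parent_id=1 -> Research
  - task 3 (Refactor): parent_id=NULL -> NULL
  - task 4 (Review): parent_id=2 -> Audit

SQL:
SELECT a.name, b.name AS project, c.name AS parent
FROM tasks a
LEFT JOIN projects b ON a.project_id = b.id
LEFT JOIN tasks c ON a.parent_id = c.id

Result:
name     | project | parent  
---------+---------+---------
Research | Zeta    | NULL    
Audit    | Atlas   | Research
Refactor | NULL    | NULL    
Review   | Helix   | Audit   


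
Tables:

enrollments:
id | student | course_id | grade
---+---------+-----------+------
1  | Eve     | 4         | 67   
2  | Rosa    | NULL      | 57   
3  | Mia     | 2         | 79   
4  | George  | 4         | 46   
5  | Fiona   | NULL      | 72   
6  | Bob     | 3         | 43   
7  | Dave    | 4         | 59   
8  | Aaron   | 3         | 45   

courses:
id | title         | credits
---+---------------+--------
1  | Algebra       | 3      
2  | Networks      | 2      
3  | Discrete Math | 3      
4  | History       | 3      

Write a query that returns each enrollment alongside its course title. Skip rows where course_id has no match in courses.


INNER JOIN keeps only enrollments rows whose course_id matches an id in courses. Walk through each enrollment:
  - enrollment 1 (Eve): course_id=4 -> matches History
  - enrollment 2 (Rosa): course_id=NULL, no match -> dropped
  - enrollment 3 (Mia): course_id=2 -> matches Networks
  - enrollment 4 (George): course_id=4 -> matches History
  - enrollment 5 (Fiona): course_id=NULL, no match -> dropped
  - enrollment 6 (Bob): course_id=3 -> matches Discrete Math
  - enrollment 7 (Dave): course_id=4 -> matches History
  - enrollment 8 (Aaron): course_id=3 -> matches Discrete Math
So 2 of 8 rows are dropped.

SQL:
SELECT a.student, b.title AS course
FROM enrollments a
INNER JOIN courses b ON a.course_id = b.id

Result:
student | course       
--------+--------------
Eve     | History      
Mia     | Networks     
George  | History      
Bob     | Discrete Math
Dave    | History      
Aaron   | Discrete Math


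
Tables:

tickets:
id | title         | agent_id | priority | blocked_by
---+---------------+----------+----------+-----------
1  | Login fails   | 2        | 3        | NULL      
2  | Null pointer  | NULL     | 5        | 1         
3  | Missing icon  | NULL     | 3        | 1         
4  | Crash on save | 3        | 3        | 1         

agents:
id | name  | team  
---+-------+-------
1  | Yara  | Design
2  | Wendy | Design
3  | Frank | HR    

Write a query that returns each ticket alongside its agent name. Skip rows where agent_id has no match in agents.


INNER JOIN keeps only tickets rows whose agent_id matches an id in agents. Walk through each ticket:
  - ticket 1 (Login fails): agent_id=2 -> matches Wendy
  - ticket 2 (Null pointer): agent_id=NULL, no match -> dropped
  - ticket 3 (Missing icon): agent_id=NULL, no match -> dropped
  - ticket 4 (Crash on save): agent_id=3 -> matches Frank
So 2 of 4 rows are dropped.

SQL:
SELECT a.title, b.name AS agent
FROM tickets a
INNER JOIN agents b ON a.agent_id = b.id

Result:
title         | agent
--------------+------
Login fails   | Wendy
Crash on save | Frank


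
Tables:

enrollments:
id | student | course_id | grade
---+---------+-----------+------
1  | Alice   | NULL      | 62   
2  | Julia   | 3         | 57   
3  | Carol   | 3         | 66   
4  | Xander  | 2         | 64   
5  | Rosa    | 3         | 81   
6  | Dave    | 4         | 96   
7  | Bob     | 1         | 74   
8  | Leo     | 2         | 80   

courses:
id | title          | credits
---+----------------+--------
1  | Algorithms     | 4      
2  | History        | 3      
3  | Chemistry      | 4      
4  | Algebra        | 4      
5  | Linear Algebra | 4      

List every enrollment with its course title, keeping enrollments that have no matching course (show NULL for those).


LEFT JOIN keeps every row from enrollments (the left table); where course_id has no match in courses, the course columns become NULL. Walk through each enrollment:
  - enrollment 1 (Alice): course_id=NULL, no match -> kept with NULL
  - enrollment 2 (Julia): course_id=3 -> matches Chemistry
  - enrollment 3 (Carol): course_id=3 -> matches Chemistry
  - enrollment 4 (Xander): course_id=2 -> matches History
  - enrollment 5 (Rosa): course_id=3 -> matches Chemistry
  - enrollment 6 (Dave): course_id=4 -> matches Algebra
  - enrollment 7 (Bob): course_id=1 -> matches Algorithms
  - enrollment 8 (Leo): course_id=2 -> matches History
All 8 rows appear; 1 has NULL course.

SQL:
SELECT a.student, b.title AS course
FROM enrollments a
LEFT JOIN courses b ON a.course_id = b.id

Result:
student | course    
--------+-----------
Alice   | NULL      
Julia   | Chemistry 
Carol   | Chemistry 
Xander  | History   
Rosa    | Chemistry 
Dave    | Algebra   
Bob     | Algorithms
Leo     | History   


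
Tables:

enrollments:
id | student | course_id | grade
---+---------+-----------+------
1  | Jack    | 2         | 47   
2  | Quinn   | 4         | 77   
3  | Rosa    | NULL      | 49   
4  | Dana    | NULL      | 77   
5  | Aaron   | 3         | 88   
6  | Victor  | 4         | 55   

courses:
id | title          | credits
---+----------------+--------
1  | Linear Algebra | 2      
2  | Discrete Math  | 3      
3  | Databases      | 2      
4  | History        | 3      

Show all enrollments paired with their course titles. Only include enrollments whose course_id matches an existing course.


INNER JOIN keeps only enrollments rows whose course_id matches an id in courses. Walk through each enrollment:
  - enrollment 1 (Jack): course_id=2 -> matches Discrete Math
  - enrollment 2 (Quinn): course_id=4 -> matches History
  - enrollment 3 (Rosa): course_id=NULL, no match -> dropped
  - enrollment 4 (Dana): course_id=NULL, no match -> dropped
  - enrollment 5 (Aaron): course_id=3 -> matches Databases
  - enrollment 6 (Victor): course_id=4 -> matches History
So 2 of 6 rows are dropped.

SQL:
SELECT a.student, b.title AS course
FROM enrollments a
INNER JOIN courses b ON a.course_id = b.id

Result:
student | course       
--------+--------------
Jack    | Discrete Math
Quinn   | History      
Aaron   | Databases    
Victor  | History      


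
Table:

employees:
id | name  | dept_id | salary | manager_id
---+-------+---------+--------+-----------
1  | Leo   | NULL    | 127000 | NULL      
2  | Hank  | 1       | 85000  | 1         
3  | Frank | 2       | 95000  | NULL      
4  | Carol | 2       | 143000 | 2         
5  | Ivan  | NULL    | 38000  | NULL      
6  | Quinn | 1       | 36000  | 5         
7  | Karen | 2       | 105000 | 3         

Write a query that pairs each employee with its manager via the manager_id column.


This is a self-join: employees is joined to a second copy of itself, matching each row's manager_id to another row's id. Use LEFT JOIN so rows with manager_id=NULL are kept.
  - employee 1 (Leo): manager_id=NULL -> NULL
  - employee 2 (Hank): manager_id=1 -> Leo
  - employee 3 (Frank): manager_id=NULL -> NULL
  - employee 4 (Carol): manager_id=2 -> Hank
  - employee 5 (Ivan): manager_id=NULL -> NULL
  - employee 6 (Quinn): manager_id=5 -> Ivan
  - employee 7 (Karen): manager_id=3 -> Frank

SQL:
SELECT a.name AS item, b.name AS manager
FROM employees a
LEFT JOIN employees b ON a.manager_id = b.id

Result:
item  | manager
------+--------
Leo   | NULL   
Hank  | Leo    
Frank | NULL   
Carol | Hank   
Ivan  | NULL   
Quinn | Ivan   
Karen | Frank  


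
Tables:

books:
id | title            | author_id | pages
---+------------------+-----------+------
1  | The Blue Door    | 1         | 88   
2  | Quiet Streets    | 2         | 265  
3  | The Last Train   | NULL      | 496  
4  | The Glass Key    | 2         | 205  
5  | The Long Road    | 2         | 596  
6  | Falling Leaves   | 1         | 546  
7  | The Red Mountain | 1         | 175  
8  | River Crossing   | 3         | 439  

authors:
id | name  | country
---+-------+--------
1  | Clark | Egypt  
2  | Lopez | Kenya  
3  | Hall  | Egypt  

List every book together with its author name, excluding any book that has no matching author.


INNER JOIN keeps only books rows whose author_id matches an id in authors. Walk through each book:
  - book 1 (The Blue Door): author_id=1 -> matches Clark
  - book 2 (Quiet Streets): author_id=2 -> matches Lopez
  - book 3 (The Last Train): author_id=NULL, no match -> dropped
  - book 4 (The Glass Key): author_id=2 -> matches Lopez
  - book 5 (The Long Road): author_id=2 -> matches Lopez
  - book 6 (Falling Leaves): author_id=1 -> matches Clark
  - book 7 (The Red Mountain): author_id=1 -> matches Clark
  - book 8 (River Crossing): author_id=3 -> matches Hall
So 1 of 8 rows is dropped.

SQL:
SELECT a.title, b.name AS author
FROM books a
INNER JOIN authors b ON a.author_id = b.id

Result:
title            | author
-----------------+-------
The Blue Door    | Clark 
Quiet Streets    | Lopez 
The Glass Key    | Lopez 
The Long Road    | Lopez 
Falling Leaves   | Clark 
The Red Mountain | Clark 
River Crossing   | Hall  


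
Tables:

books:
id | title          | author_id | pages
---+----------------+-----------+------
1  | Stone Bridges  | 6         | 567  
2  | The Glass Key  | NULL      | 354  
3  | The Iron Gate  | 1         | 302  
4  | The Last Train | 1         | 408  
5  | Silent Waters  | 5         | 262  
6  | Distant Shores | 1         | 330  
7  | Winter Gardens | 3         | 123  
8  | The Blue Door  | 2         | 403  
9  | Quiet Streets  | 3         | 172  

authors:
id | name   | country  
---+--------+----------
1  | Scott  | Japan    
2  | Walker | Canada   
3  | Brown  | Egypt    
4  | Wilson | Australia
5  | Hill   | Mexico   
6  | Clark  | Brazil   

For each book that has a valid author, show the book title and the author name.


INNER JOIN keeps only books rows whose author_id matches an id in authors. Walk through each book:
  - book 1 (Stone Bridges): author_id=6 -> matches Clark
  - book 2 (The Glass Key): author_id=NULL, no match -> dropped
  - book 3 (The Iron Gate): author_id=1 -> matches Scott
  - book 4 (The Last Train): author_id=1 -> matches Scott
  - book 5 (Silent Waters): author_id=5 -> matches Hill
  - book 6 (Distant Shores): author_id=1 -> matches Scott
  - book 7 (Winter Gardens): author_id=3 -> matches Brown
  - book 8 (The Blue Door): author_id=2 -> matches Walker
  - book 9 (Quiet Streets): author_id=3 -> matches Brown
So 1 of 9 rows is dropped.

SQL:
SELECT a.title, b.name AS author
FROM books a
INNER JOIN authors b ON a.author_id = b.id

Result:
title          | author
---------------+-------
Stone Bridges  | Clark 
The Iron Gate  | Scott 
The Last Train | Scott 
Silent Waters  | Hill  
Distant Shores | Scott 
Winter Gardens | Brown 
The Blue Door  | Walker
Quiet Streets  | Brown 


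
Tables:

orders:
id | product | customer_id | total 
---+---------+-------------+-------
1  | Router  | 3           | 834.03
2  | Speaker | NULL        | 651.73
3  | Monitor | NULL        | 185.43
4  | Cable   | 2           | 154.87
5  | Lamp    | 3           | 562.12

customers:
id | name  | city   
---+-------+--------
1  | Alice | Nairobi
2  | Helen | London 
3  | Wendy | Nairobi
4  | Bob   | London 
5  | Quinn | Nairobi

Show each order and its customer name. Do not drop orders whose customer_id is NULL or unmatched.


LEFT JOIN keeps every row from orders (the left table); where customer_id has no match in customers, the customer columns become NULL. Walk through each order:
  - order 1 (Router): customer_id=3 -> matches Wendy
  - order 2 (Speaker): customer_id=NULL, no match -> kept with NULL
  - order 3 (Monitor): customer_id=NULL, no match -> kept with NULL
  - order 4 (Cable): customer_id=2 -> matches Helen
  - order 5 (Lamp): customer_id=3 -> matches Wendy
All 5 rows appear; 2 have NULL customer.

SQL:
SELECT a.product, b.name AS customer
FROM orders a
LEFT JOIN customers b ON a.customer_id = b.id

Result:
product | customer
--------+---------
Router  | Wendy   
Speaker | NULL    
Monitor | NULL    
Cable   | Helen   
Lamp    | Wendy   


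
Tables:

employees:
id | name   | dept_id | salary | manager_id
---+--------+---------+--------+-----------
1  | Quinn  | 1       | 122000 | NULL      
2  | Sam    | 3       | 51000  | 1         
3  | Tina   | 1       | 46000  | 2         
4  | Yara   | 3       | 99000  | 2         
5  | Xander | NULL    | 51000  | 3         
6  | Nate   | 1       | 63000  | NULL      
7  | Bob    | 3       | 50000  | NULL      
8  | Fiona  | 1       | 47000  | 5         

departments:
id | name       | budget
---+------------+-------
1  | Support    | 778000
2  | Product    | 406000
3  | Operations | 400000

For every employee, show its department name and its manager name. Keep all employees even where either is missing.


Two LEFT JOINs from the same base table employees: one to departments via dept_id, one to employees itself via manager_id. Both are LEFT so every employee is preserved.
Match against departments:
  - employee 1 (Quinn): dept_id=1 -> matches Support
  - employee 2 (Sam): dept_id=3 -> matches Operations
  - employee 3 (Tina): dept_id=1 -> matches Support
  - employee 4 (Yara): dept_id=3 -> matches Operations
  - employee 5 (Xander): dept_id=NULL, no match -> kept with NULL
  - employee 6 (Nate): dept_id=1 -> matches Support
  - employee 7 (Bob): dept_id=3 -> matches Operations
  - employee 8 (Fiona): dept_id=1 -> matches Support
Match against employees (self):
  - employee 1 (Quinn): manager_id=NULL -> NULL
  - employee 2 (Sam): manager_id=1 -> Quinn
  - employee 3 (Tina): manager_id=2 -> Sam
  - employee 4 (Yara): manager_id=2 -> Sam
  - employee 5 (Xander): manager_id=3 -> Tina
  - employee 6 (Nate): manager_id=NULL -> NULL
  - employee 7 (Bob): manager_id=NULL -> NULL
  - employee 8 (Fiona): manager_id=5 -> Xander

SQL:
SELECT a.name, b.name AS department, c.name AS manager
FROM employees a
LEFT JOIN departments b ON a.dept_id = b.id
LEFT JOIN employees c ON a.manager_id = c.id

Result:
name   | department | manager
-------+------------+--------
Quinn  | Support    | NULL   
Sam    | Operations | Quinn  
Tina   | Support    | Sam    
Yara   | Operations | Sam    
Xander | NULL       | Tina   
Nate   | Support    | NULL   
Bob    | Operations | NULL   
Fiona  | Support    | Xander 
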